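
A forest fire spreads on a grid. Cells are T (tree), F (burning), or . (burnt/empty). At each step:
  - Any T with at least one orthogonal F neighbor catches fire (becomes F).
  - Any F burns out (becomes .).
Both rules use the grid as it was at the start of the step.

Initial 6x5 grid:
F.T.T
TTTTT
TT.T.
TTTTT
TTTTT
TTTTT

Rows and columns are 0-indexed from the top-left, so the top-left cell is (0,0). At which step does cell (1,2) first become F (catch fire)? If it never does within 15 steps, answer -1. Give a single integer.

Step 1: cell (1,2)='T' (+1 fires, +1 burnt)
Step 2: cell (1,2)='T' (+2 fires, +1 burnt)
Step 3: cell (1,2)='F' (+3 fires, +2 burnt)
  -> target ignites at step 3
Step 4: cell (1,2)='.' (+4 fires, +3 burnt)
Step 5: cell (1,2)='.' (+5 fires, +4 burnt)
Step 6: cell (1,2)='.' (+4 fires, +5 burnt)
Step 7: cell (1,2)='.' (+3 fires, +4 burnt)
Step 8: cell (1,2)='.' (+2 fires, +3 burnt)
Step 9: cell (1,2)='.' (+1 fires, +2 burnt)
Step 10: cell (1,2)='.' (+0 fires, +1 burnt)
  fire out at step 10

3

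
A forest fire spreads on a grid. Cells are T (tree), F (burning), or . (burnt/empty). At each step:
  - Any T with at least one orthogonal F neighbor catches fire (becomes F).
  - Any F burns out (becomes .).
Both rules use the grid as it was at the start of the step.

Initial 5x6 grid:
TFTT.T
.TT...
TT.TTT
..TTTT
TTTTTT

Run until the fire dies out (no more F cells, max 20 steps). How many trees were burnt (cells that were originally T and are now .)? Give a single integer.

Step 1: +3 fires, +1 burnt (F count now 3)
Step 2: +3 fires, +3 burnt (F count now 3)
Step 3: +1 fires, +3 burnt (F count now 1)
Step 4: +0 fires, +1 burnt (F count now 0)
Fire out after step 4
Initially T: 21, now '.': 16
Total burnt (originally-T cells now '.'): 7

Answer: 7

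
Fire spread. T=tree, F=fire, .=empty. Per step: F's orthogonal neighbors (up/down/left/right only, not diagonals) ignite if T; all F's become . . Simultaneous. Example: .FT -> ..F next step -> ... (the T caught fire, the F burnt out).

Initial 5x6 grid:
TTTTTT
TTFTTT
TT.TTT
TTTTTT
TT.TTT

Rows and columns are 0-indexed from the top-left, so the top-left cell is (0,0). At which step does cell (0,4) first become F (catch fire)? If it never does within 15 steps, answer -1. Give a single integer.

Step 1: cell (0,4)='T' (+3 fires, +1 burnt)
Step 2: cell (0,4)='T' (+6 fires, +3 burnt)
Step 3: cell (0,4)='F' (+7 fires, +6 burnt)
  -> target ignites at step 3
Step 4: cell (0,4)='.' (+7 fires, +7 burnt)
Step 5: cell (0,4)='.' (+3 fires, +7 burnt)
Step 6: cell (0,4)='.' (+1 fires, +3 burnt)
Step 7: cell (0,4)='.' (+0 fires, +1 burnt)
  fire out at step 7

3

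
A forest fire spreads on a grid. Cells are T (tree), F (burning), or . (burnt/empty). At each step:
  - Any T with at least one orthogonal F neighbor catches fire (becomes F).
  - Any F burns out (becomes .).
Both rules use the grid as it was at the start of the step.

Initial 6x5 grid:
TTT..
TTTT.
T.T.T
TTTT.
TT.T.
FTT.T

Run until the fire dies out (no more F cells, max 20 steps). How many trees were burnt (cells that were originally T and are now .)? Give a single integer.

Step 1: +2 fires, +1 burnt (F count now 2)
Step 2: +3 fires, +2 burnt (F count now 3)
Step 3: +2 fires, +3 burnt (F count now 2)
Step 4: +2 fires, +2 burnt (F count now 2)
Step 5: +4 fires, +2 burnt (F count now 4)
Step 6: +3 fires, +4 burnt (F count now 3)
Step 7: +2 fires, +3 burnt (F count now 2)
Step 8: +0 fires, +2 burnt (F count now 0)
Fire out after step 8
Initially T: 20, now '.': 28
Total burnt (originally-T cells now '.'): 18

Answer: 18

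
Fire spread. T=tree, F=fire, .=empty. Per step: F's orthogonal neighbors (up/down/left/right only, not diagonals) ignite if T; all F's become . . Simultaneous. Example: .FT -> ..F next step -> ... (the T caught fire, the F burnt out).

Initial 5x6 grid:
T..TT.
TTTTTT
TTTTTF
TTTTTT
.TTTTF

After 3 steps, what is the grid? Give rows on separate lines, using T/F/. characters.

Step 1: 4 trees catch fire, 2 burn out
  T..TT.
  TTTTTF
  TTTTF.
  TTTTTF
  .TTTF.
Step 2: 4 trees catch fire, 4 burn out
  T..TT.
  TTTTF.
  TTTF..
  TTTTF.
  .TTF..
Step 3: 5 trees catch fire, 4 burn out
  T..TF.
  TTTF..
  TTF...
  TTTF..
  .TF...

T..TF.
TTTF..
TTF...
TTTF..
.TF...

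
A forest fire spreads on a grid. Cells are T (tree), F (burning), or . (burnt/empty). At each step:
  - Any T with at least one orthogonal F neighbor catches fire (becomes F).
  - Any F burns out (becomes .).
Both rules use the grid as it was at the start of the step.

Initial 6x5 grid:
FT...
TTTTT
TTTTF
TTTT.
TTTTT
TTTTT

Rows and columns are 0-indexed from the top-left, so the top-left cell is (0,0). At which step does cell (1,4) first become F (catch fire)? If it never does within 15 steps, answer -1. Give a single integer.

Step 1: cell (1,4)='F' (+4 fires, +2 burnt)
  -> target ignites at step 1
Step 2: cell (1,4)='.' (+5 fires, +4 burnt)
Step 3: cell (1,4)='.' (+5 fires, +5 burnt)
Step 4: cell (1,4)='.' (+5 fires, +5 burnt)
Step 5: cell (1,4)='.' (+4 fires, +5 burnt)
Step 6: cell (1,4)='.' (+1 fires, +4 burnt)
Step 7: cell (1,4)='.' (+0 fires, +1 burnt)
  fire out at step 7

1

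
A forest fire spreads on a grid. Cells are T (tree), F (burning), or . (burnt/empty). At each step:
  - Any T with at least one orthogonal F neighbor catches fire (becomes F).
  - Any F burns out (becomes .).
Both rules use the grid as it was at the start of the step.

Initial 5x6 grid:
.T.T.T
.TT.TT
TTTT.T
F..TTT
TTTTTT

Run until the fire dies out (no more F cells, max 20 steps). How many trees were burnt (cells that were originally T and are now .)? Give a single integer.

Answer: 20

Derivation:
Step 1: +2 fires, +1 burnt (F count now 2)
Step 2: +2 fires, +2 burnt (F count now 2)
Step 3: +3 fires, +2 burnt (F count now 3)
Step 4: +4 fires, +3 burnt (F count now 4)
Step 5: +2 fires, +4 burnt (F count now 2)
Step 6: +2 fires, +2 burnt (F count now 2)
Step 7: +1 fires, +2 burnt (F count now 1)
Step 8: +1 fires, +1 burnt (F count now 1)
Step 9: +1 fires, +1 burnt (F count now 1)
Step 10: +2 fires, +1 burnt (F count now 2)
Step 11: +0 fires, +2 burnt (F count now 0)
Fire out after step 11
Initially T: 21, now '.': 29
Total burnt (originally-T cells now '.'): 20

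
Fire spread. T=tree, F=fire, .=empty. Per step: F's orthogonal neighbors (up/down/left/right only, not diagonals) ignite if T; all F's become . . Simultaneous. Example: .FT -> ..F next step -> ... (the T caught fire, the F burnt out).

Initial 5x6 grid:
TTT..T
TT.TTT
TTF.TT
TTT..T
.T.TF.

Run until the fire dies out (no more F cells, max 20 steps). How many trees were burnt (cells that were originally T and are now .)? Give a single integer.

Answer: 12

Derivation:
Step 1: +3 fires, +2 burnt (F count now 3)
Step 2: +3 fires, +3 burnt (F count now 3)
Step 3: +4 fires, +3 burnt (F count now 4)
Step 4: +2 fires, +4 burnt (F count now 2)
Step 5: +0 fires, +2 burnt (F count now 0)
Fire out after step 5
Initially T: 19, now '.': 23
Total burnt (originally-T cells now '.'): 12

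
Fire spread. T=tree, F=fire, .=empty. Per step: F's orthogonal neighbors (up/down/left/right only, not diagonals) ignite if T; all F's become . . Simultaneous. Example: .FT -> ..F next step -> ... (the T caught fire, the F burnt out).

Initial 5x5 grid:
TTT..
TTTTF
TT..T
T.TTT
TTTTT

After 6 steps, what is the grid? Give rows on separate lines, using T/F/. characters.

Step 1: 2 trees catch fire, 1 burn out
  TTT..
  TTTF.
  TT..F
  T.TTT
  TTTTT
Step 2: 2 trees catch fire, 2 burn out
  TTT..
  TTF..
  TT...
  T.TTF
  TTTTT
Step 3: 4 trees catch fire, 2 burn out
  TTF..
  TF...
  TT...
  T.TF.
  TTTTF
Step 4: 5 trees catch fire, 4 burn out
  TF...
  F....
  TF...
  T.F..
  TTTF.
Step 5: 3 trees catch fire, 5 burn out
  F....
  .....
  F....
  T....
  TTF..
Step 6: 2 trees catch fire, 3 burn out
  .....
  .....
  .....
  F....
  TF...

.....
.....
.....
F....
TF...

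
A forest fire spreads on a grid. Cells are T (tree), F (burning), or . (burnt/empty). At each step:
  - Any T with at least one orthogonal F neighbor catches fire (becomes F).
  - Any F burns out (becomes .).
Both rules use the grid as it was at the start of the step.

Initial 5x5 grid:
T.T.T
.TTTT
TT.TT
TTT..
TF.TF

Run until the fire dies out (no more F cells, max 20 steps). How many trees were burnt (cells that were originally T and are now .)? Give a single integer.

Step 1: +3 fires, +2 burnt (F count now 3)
Step 2: +3 fires, +3 burnt (F count now 3)
Step 3: +2 fires, +3 burnt (F count now 2)
Step 4: +1 fires, +2 burnt (F count now 1)
Step 5: +2 fires, +1 burnt (F count now 2)
Step 6: +2 fires, +2 burnt (F count now 2)
Step 7: +2 fires, +2 burnt (F count now 2)
Step 8: +0 fires, +2 burnt (F count now 0)
Fire out after step 8
Initially T: 16, now '.': 24
Total burnt (originally-T cells now '.'): 15

Answer: 15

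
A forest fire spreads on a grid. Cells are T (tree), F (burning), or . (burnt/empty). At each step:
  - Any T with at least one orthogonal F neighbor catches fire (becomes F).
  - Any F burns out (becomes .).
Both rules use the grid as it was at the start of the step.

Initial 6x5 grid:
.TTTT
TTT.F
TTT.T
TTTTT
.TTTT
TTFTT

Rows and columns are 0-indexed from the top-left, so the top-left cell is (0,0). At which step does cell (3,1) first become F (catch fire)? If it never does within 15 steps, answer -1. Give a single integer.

Step 1: cell (3,1)='T' (+5 fires, +2 burnt)
Step 2: cell (3,1)='T' (+7 fires, +5 burnt)
Step 3: cell (3,1)='F' (+5 fires, +7 burnt)
  -> target ignites at step 3
Step 4: cell (3,1)='.' (+4 fires, +5 burnt)
Step 5: cell (3,1)='.' (+2 fires, +4 burnt)
Step 6: cell (3,1)='.' (+1 fires, +2 burnt)
Step 7: cell (3,1)='.' (+0 fires, +1 burnt)
  fire out at step 7

3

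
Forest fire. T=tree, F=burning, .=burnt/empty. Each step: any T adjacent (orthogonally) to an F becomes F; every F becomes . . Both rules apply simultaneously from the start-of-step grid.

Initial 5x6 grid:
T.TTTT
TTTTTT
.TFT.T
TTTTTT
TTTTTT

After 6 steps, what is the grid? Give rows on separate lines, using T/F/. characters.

Step 1: 4 trees catch fire, 1 burn out
  T.TTTT
  TTFTTT
  .F.F.T
  TTFTTT
  TTTTTT
Step 2: 6 trees catch fire, 4 burn out
  T.FTTT
  TF.FTT
  .....T
  TF.FTT
  TTFTTT
Step 3: 7 trees catch fire, 6 burn out
  T..FTT
  F...FT
  .....T
  F...FT
  TF.FTT
Step 4: 6 trees catch fire, 7 burn out
  F...FT
  .....F
  .....T
  .....F
  F...FT
Step 5: 3 trees catch fire, 6 burn out
  .....F
  ......
  .....F
  ......
  .....F
Step 6: 0 trees catch fire, 3 burn out
  ......
  ......
  ......
  ......
  ......

......
......
......
......
......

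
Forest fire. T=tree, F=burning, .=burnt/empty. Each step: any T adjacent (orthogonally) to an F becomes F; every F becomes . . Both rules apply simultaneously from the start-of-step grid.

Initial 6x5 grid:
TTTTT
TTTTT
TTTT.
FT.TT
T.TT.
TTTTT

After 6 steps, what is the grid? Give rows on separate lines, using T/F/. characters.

Step 1: 3 trees catch fire, 1 burn out
  TTTTT
  TTTTT
  FTTT.
  .F.TT
  F.TT.
  TTTTT
Step 2: 3 trees catch fire, 3 burn out
  TTTTT
  FTTTT
  .FTT.
  ...TT
  ..TT.
  FTTTT
Step 3: 4 trees catch fire, 3 burn out
  FTTTT
  .FTTT
  ..FT.
  ...TT
  ..TT.
  .FTTT
Step 4: 4 trees catch fire, 4 burn out
  .FTTT
  ..FTT
  ...F.
  ...TT
  ..TT.
  ..FTT
Step 5: 5 trees catch fire, 4 burn out
  ..FTT
  ...FT
  .....
  ...FT
  ..FT.
  ...FT
Step 6: 5 trees catch fire, 5 burn out
  ...FT
  ....F
  .....
  ....F
  ...F.
  ....F

...FT
....F
.....
....F
...F.
....F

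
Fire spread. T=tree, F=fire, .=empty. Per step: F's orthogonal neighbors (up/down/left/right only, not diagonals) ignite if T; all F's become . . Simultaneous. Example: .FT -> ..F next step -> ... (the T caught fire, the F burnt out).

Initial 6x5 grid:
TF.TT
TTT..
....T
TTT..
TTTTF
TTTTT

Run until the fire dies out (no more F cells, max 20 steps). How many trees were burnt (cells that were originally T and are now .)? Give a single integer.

Answer: 16

Derivation:
Step 1: +4 fires, +2 burnt (F count now 4)
Step 2: +4 fires, +4 burnt (F count now 4)
Step 3: +3 fires, +4 burnt (F count now 3)
Step 4: +3 fires, +3 burnt (F count now 3)
Step 5: +2 fires, +3 burnt (F count now 2)
Step 6: +0 fires, +2 burnt (F count now 0)
Fire out after step 6
Initially T: 19, now '.': 27
Total burnt (originally-T cells now '.'): 16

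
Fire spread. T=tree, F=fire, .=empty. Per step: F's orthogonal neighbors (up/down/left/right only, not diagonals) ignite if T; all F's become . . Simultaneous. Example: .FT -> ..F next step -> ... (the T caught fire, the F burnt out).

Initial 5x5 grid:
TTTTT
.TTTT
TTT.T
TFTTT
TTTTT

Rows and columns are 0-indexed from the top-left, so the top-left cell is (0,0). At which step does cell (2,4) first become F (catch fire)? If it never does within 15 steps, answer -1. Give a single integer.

Step 1: cell (2,4)='T' (+4 fires, +1 burnt)
Step 2: cell (2,4)='T' (+6 fires, +4 burnt)
Step 3: cell (2,4)='T' (+4 fires, +6 burnt)
Step 4: cell (2,4)='F' (+5 fires, +4 burnt)
  -> target ignites at step 4
Step 5: cell (2,4)='.' (+2 fires, +5 burnt)
Step 6: cell (2,4)='.' (+1 fires, +2 burnt)
Step 7: cell (2,4)='.' (+0 fires, +1 burnt)
  fire out at step 7

4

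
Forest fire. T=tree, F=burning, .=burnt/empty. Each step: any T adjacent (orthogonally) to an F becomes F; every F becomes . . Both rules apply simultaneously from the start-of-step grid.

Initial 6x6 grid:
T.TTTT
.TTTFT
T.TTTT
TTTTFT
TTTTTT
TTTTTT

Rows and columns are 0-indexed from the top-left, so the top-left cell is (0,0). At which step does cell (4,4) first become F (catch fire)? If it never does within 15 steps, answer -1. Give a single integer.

Step 1: cell (4,4)='F' (+7 fires, +2 burnt)
  -> target ignites at step 1
Step 2: cell (4,4)='.' (+9 fires, +7 burnt)
Step 3: cell (4,4)='.' (+7 fires, +9 burnt)
Step 4: cell (4,4)='.' (+3 fires, +7 burnt)
Step 5: cell (4,4)='.' (+3 fires, +3 burnt)
Step 6: cell (4,4)='.' (+1 fires, +3 burnt)
Step 7: cell (4,4)='.' (+0 fires, +1 burnt)
  fire out at step 7

1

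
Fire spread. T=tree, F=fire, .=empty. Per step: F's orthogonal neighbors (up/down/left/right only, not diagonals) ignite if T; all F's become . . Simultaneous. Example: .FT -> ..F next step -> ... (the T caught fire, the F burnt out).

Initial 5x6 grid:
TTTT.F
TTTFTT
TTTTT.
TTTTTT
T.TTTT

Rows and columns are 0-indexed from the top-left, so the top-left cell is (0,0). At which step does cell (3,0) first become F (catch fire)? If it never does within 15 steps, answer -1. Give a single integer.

Step 1: cell (3,0)='T' (+5 fires, +2 burnt)
Step 2: cell (3,0)='T' (+5 fires, +5 burnt)
Step 3: cell (3,0)='T' (+6 fires, +5 burnt)
Step 4: cell (3,0)='T' (+6 fires, +6 burnt)
Step 5: cell (3,0)='F' (+2 fires, +6 burnt)
  -> target ignites at step 5
Step 6: cell (3,0)='.' (+1 fires, +2 burnt)
Step 7: cell (3,0)='.' (+0 fires, +1 burnt)
  fire out at step 7

5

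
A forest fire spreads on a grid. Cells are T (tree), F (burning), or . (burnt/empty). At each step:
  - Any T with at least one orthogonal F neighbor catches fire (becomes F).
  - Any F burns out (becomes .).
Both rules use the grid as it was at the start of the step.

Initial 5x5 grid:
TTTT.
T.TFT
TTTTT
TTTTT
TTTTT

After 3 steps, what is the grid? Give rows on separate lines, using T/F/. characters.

Step 1: 4 trees catch fire, 1 burn out
  TTTF.
  T.F.F
  TTTFT
  TTTTT
  TTTTT
Step 2: 4 trees catch fire, 4 burn out
  TTF..
  T....
  TTF.F
  TTTFT
  TTTTT
Step 3: 5 trees catch fire, 4 burn out
  TF...
  T....
  TF...
  TTF.F
  TTTFT

TF...
T....
TF...
TTF.F
TTTFT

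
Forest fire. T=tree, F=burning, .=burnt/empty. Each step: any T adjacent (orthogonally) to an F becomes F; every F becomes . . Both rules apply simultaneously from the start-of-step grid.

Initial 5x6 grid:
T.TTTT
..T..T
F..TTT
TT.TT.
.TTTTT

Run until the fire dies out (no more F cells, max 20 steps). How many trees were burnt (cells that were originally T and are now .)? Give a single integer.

Step 1: +1 fires, +1 burnt (F count now 1)
Step 2: +1 fires, +1 burnt (F count now 1)
Step 3: +1 fires, +1 burnt (F count now 1)
Step 4: +1 fires, +1 burnt (F count now 1)
Step 5: +1 fires, +1 burnt (F count now 1)
Step 6: +2 fires, +1 burnt (F count now 2)
Step 7: +3 fires, +2 burnt (F count now 3)
Step 8: +1 fires, +3 burnt (F count now 1)
Step 9: +1 fires, +1 burnt (F count now 1)
Step 10: +1 fires, +1 burnt (F count now 1)
Step 11: +1 fires, +1 burnt (F count now 1)
Step 12: +1 fires, +1 burnt (F count now 1)
Step 13: +1 fires, +1 burnt (F count now 1)
Step 14: +1 fires, +1 burnt (F count now 1)
Step 15: +1 fires, +1 burnt (F count now 1)
Step 16: +0 fires, +1 burnt (F count now 0)
Fire out after step 16
Initially T: 19, now '.': 29
Total burnt (originally-T cells now '.'): 18

Answer: 18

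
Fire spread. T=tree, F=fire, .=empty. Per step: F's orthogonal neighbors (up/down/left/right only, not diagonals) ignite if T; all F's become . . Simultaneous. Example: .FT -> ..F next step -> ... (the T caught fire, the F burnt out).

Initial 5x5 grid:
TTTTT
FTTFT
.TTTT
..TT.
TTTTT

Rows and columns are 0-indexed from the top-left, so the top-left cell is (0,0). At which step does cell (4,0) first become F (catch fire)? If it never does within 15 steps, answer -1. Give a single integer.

Step 1: cell (4,0)='T' (+6 fires, +2 burnt)
Step 2: cell (4,0)='T' (+7 fires, +6 burnt)
Step 3: cell (4,0)='T' (+2 fires, +7 burnt)
Step 4: cell (4,0)='T' (+2 fires, +2 burnt)
Step 5: cell (4,0)='T' (+1 fires, +2 burnt)
Step 6: cell (4,0)='F' (+1 fires, +1 burnt)
  -> target ignites at step 6
Step 7: cell (4,0)='.' (+0 fires, +1 burnt)
  fire out at step 7

6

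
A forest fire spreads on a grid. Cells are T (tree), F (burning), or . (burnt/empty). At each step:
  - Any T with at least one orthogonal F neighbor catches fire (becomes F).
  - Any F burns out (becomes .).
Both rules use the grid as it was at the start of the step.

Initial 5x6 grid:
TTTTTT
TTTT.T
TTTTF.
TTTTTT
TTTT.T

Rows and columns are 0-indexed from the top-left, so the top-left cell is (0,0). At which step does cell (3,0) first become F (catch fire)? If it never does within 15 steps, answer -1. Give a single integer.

Step 1: cell (3,0)='T' (+2 fires, +1 burnt)
Step 2: cell (3,0)='T' (+4 fires, +2 burnt)
Step 3: cell (3,0)='T' (+6 fires, +4 burnt)
Step 4: cell (3,0)='T' (+6 fires, +6 burnt)
Step 5: cell (3,0)='F' (+5 fires, +6 burnt)
  -> target ignites at step 5
Step 6: cell (3,0)='.' (+3 fires, +5 burnt)
Step 7: cell (3,0)='.' (+0 fires, +3 burnt)
  fire out at step 7

5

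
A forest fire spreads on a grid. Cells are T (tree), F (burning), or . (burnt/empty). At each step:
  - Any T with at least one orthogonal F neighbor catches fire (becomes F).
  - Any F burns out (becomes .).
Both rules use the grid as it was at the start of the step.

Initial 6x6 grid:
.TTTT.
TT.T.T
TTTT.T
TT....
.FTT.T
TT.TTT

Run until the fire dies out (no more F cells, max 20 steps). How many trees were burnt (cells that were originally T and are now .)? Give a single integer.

Step 1: +3 fires, +1 burnt (F count now 3)
Step 2: +4 fires, +3 burnt (F count now 4)
Step 3: +4 fires, +4 burnt (F count now 4)
Step 4: +4 fires, +4 burnt (F count now 4)
Step 5: +3 fires, +4 burnt (F count now 3)
Step 6: +2 fires, +3 burnt (F count now 2)
Step 7: +1 fires, +2 burnt (F count now 1)
Step 8: +0 fires, +1 burnt (F count now 0)
Fire out after step 8
Initially T: 23, now '.': 34
Total burnt (originally-T cells now '.'): 21

Answer: 21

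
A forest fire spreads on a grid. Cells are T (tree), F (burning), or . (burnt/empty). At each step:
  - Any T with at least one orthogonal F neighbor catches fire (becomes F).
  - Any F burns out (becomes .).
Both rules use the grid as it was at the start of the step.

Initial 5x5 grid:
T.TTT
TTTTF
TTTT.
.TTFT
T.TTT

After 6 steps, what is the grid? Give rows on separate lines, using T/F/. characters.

Step 1: 6 trees catch fire, 2 burn out
  T.TTF
  TTTF.
  TTTF.
  .TF.F
  T.TFT
Step 2: 6 trees catch fire, 6 burn out
  T.TF.
  TTF..
  TTF..
  .F...
  T.F.F
Step 3: 3 trees catch fire, 6 burn out
  T.F..
  TF...
  TF...
  .....
  T....
Step 4: 2 trees catch fire, 3 burn out
  T....
  F....
  F....
  .....
  T....
Step 5: 1 trees catch fire, 2 burn out
  F....
  .....
  .....
  .....
  T....
Step 6: 0 trees catch fire, 1 burn out
  .....
  .....
  .....
  .....
  T....

.....
.....
.....
.....
T....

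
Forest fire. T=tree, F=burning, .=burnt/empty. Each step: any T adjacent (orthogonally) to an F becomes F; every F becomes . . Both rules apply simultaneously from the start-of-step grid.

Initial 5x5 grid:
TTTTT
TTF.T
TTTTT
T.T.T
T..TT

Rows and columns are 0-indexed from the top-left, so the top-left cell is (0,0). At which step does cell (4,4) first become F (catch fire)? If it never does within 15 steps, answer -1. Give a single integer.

Step 1: cell (4,4)='T' (+3 fires, +1 burnt)
Step 2: cell (4,4)='T' (+6 fires, +3 burnt)
Step 3: cell (4,4)='T' (+4 fires, +6 burnt)
Step 4: cell (4,4)='T' (+3 fires, +4 burnt)
Step 5: cell (4,4)='F' (+2 fires, +3 burnt)
  -> target ignites at step 5
Step 6: cell (4,4)='.' (+1 fires, +2 burnt)
Step 7: cell (4,4)='.' (+0 fires, +1 burnt)
  fire out at step 7

5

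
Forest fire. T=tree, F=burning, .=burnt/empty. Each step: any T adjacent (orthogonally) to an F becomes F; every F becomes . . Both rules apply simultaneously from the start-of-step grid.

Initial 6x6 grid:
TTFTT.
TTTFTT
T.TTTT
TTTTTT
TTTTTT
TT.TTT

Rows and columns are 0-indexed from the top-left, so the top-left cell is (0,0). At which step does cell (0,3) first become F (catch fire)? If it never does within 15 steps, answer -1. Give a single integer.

Step 1: cell (0,3)='F' (+5 fires, +2 burnt)
  -> target ignites at step 1
Step 2: cell (0,3)='.' (+7 fires, +5 burnt)
Step 3: cell (0,3)='.' (+5 fires, +7 burnt)
Step 4: cell (0,3)='.' (+6 fires, +5 burnt)
Step 5: cell (0,3)='.' (+4 fires, +6 burnt)
Step 6: cell (0,3)='.' (+3 fires, +4 burnt)
Step 7: cell (0,3)='.' (+1 fires, +3 burnt)
Step 8: cell (0,3)='.' (+0 fires, +1 burnt)
  fire out at step 8

1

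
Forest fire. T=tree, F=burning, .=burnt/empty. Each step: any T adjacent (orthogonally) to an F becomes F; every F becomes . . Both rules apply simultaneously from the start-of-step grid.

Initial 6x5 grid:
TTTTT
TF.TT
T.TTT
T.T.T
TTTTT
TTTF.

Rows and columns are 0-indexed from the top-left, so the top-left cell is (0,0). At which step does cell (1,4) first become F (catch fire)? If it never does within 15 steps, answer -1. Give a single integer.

Step 1: cell (1,4)='T' (+4 fires, +2 burnt)
Step 2: cell (1,4)='T' (+6 fires, +4 burnt)
Step 3: cell (1,4)='T' (+6 fires, +6 burnt)
Step 4: cell (1,4)='T' (+5 fires, +6 burnt)
Step 5: cell (1,4)='F' (+2 fires, +5 burnt)
  -> target ignites at step 5
Step 6: cell (1,4)='.' (+0 fires, +2 burnt)
  fire out at step 6

5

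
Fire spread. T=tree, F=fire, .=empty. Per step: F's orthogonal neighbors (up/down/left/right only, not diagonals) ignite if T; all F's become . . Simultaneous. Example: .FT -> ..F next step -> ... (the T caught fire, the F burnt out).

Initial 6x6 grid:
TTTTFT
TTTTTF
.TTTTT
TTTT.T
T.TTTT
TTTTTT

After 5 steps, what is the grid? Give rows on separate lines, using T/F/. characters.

Step 1: 4 trees catch fire, 2 burn out
  TTTF.F
  TTTTF.
  .TTTTF
  TTTT.T
  T.TTTT
  TTTTTT
Step 2: 4 trees catch fire, 4 burn out
  TTF...
  TTTF..
  .TTTF.
  TTTT.F
  T.TTTT
  TTTTTT
Step 3: 4 trees catch fire, 4 burn out
  TF....
  TTF...
  .TTF..
  TTTT..
  T.TTTF
  TTTTTT
Step 4: 6 trees catch fire, 4 burn out
  F.....
  TF....
  .TF...
  TTTF..
  T.TTF.
  TTTTTF
Step 5: 5 trees catch fire, 6 burn out
  ......
  F.....
  .F....
  TTF...
  T.TF..
  TTTTF.

......
F.....
.F....
TTF...
T.TF..
TTTTF.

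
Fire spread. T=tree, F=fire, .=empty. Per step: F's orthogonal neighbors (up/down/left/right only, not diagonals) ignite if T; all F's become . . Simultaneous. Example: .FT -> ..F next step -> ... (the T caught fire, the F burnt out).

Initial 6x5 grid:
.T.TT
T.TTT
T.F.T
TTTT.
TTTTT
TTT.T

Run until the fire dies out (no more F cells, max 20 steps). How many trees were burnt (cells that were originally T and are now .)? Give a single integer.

Step 1: +2 fires, +1 burnt (F count now 2)
Step 2: +4 fires, +2 burnt (F count now 4)
Step 3: +6 fires, +4 burnt (F count now 6)
Step 4: +6 fires, +6 burnt (F count now 6)
Step 5: +3 fires, +6 burnt (F count now 3)
Step 6: +0 fires, +3 burnt (F count now 0)
Fire out after step 6
Initially T: 22, now '.': 29
Total burnt (originally-T cells now '.'): 21

Answer: 21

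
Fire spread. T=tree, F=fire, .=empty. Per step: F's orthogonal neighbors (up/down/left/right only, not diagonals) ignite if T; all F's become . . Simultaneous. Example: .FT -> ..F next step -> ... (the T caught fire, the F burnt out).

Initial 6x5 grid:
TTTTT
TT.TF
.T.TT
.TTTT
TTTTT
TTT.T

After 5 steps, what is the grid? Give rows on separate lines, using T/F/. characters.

Step 1: 3 trees catch fire, 1 burn out
  TTTTF
  TT.F.
  .T.TF
  .TTTT
  TTTTT
  TTT.T
Step 2: 3 trees catch fire, 3 burn out
  TTTF.
  TT...
  .T.F.
  .TTTF
  TTTTT
  TTT.T
Step 3: 3 trees catch fire, 3 burn out
  TTF..
  TT...
  .T...
  .TTF.
  TTTTF
  TTT.T
Step 4: 4 trees catch fire, 3 burn out
  TF...
  TT...
  .T...
  .TF..
  TTTF.
  TTT.F
Step 5: 4 trees catch fire, 4 burn out
  F....
  TF...
  .T...
  .F...
  TTF..
  TTT..

F....
TF...
.T...
.F...
TTF..
TTT..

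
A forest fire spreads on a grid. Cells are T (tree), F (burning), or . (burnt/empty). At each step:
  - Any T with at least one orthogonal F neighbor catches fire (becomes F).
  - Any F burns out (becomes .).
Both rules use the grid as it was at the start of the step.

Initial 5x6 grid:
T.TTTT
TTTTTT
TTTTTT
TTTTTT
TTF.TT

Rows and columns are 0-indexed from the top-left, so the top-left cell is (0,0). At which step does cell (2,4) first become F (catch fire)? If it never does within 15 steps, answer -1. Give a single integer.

Step 1: cell (2,4)='T' (+2 fires, +1 burnt)
Step 2: cell (2,4)='T' (+4 fires, +2 burnt)
Step 3: cell (2,4)='T' (+5 fires, +4 burnt)
Step 4: cell (2,4)='F' (+7 fires, +5 burnt)
  -> target ignites at step 4
Step 5: cell (2,4)='.' (+5 fires, +7 burnt)
Step 6: cell (2,4)='.' (+3 fires, +5 burnt)
Step 7: cell (2,4)='.' (+1 fires, +3 burnt)
Step 8: cell (2,4)='.' (+0 fires, +1 burnt)
  fire out at step 8

4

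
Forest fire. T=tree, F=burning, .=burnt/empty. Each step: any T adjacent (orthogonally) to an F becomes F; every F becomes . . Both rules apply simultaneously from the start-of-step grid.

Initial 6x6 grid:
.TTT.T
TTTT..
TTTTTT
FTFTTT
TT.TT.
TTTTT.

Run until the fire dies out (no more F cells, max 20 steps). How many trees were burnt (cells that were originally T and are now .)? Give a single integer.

Answer: 26

Derivation:
Step 1: +5 fires, +2 burnt (F count now 5)
Step 2: +8 fires, +5 burnt (F count now 8)
Step 3: +8 fires, +8 burnt (F count now 8)
Step 4: +5 fires, +8 burnt (F count now 5)
Step 5: +0 fires, +5 burnt (F count now 0)
Fire out after step 5
Initially T: 27, now '.': 35
Total burnt (originally-T cells now '.'): 26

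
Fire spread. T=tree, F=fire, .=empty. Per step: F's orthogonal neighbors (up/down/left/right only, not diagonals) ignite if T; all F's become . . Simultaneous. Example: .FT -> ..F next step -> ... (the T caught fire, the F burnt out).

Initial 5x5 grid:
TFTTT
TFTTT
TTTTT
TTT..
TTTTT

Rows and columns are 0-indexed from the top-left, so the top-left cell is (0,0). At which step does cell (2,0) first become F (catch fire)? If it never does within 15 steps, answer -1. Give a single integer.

Step 1: cell (2,0)='T' (+5 fires, +2 burnt)
Step 2: cell (2,0)='F' (+5 fires, +5 burnt)
  -> target ignites at step 2
Step 3: cell (2,0)='.' (+6 fires, +5 burnt)
Step 4: cell (2,0)='.' (+3 fires, +6 burnt)
Step 5: cell (2,0)='.' (+1 fires, +3 burnt)
Step 6: cell (2,0)='.' (+1 fires, +1 burnt)
Step 7: cell (2,0)='.' (+0 fires, +1 burnt)
  fire out at step 7

2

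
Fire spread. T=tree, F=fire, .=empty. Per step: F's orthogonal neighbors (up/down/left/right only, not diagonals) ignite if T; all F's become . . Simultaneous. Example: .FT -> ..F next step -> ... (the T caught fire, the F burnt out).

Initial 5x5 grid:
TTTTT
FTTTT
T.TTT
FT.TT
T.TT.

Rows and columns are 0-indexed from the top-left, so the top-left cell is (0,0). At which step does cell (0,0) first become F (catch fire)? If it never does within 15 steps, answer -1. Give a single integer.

Step 1: cell (0,0)='F' (+5 fires, +2 burnt)
  -> target ignites at step 1
Step 2: cell (0,0)='.' (+2 fires, +5 burnt)
Step 3: cell (0,0)='.' (+3 fires, +2 burnt)
Step 4: cell (0,0)='.' (+3 fires, +3 burnt)
Step 5: cell (0,0)='.' (+3 fires, +3 burnt)
Step 6: cell (0,0)='.' (+2 fires, +3 burnt)
Step 7: cell (0,0)='.' (+1 fires, +2 burnt)
Step 8: cell (0,0)='.' (+0 fires, +1 burnt)
  fire out at step 8

1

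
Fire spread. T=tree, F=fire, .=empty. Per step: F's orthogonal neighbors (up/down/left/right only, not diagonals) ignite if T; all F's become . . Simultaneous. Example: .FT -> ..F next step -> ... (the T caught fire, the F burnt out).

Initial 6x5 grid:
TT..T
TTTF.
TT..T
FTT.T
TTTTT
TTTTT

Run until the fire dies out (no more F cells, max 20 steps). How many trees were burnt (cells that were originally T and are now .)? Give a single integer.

Step 1: +4 fires, +2 burnt (F count now 4)
Step 2: +6 fires, +4 burnt (F count now 6)
Step 3: +4 fires, +6 burnt (F count now 4)
Step 4: +2 fires, +4 burnt (F count now 2)
Step 5: +2 fires, +2 burnt (F count now 2)
Step 6: +2 fires, +2 burnt (F count now 2)
Step 7: +1 fires, +2 burnt (F count now 1)
Step 8: +0 fires, +1 burnt (F count now 0)
Fire out after step 8
Initially T: 22, now '.': 29
Total burnt (originally-T cells now '.'): 21

Answer: 21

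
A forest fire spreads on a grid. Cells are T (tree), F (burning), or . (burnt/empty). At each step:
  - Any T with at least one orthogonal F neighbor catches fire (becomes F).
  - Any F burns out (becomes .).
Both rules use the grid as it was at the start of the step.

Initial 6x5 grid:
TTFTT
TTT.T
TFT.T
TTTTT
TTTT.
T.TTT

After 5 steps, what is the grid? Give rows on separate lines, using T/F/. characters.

Step 1: 7 trees catch fire, 2 burn out
  TF.FT
  TFF.T
  F.F.T
  TFTTT
  TTTT.
  T.TTT
Step 2: 6 trees catch fire, 7 burn out
  F...F
  F...T
  ....T
  F.FTT
  TFTT.
  T.TTT
Step 3: 4 trees catch fire, 6 burn out
  .....
  ....F
  ....T
  ...FT
  F.FT.
  T.TTT
Step 4: 5 trees catch fire, 4 burn out
  .....
  .....
  ....F
  ....F
  ...F.
  F.FTT
Step 5: 1 trees catch fire, 5 burn out
  .....
  .....
  .....
  .....
  .....
  ...FT

.....
.....
.....
.....
.....
...FT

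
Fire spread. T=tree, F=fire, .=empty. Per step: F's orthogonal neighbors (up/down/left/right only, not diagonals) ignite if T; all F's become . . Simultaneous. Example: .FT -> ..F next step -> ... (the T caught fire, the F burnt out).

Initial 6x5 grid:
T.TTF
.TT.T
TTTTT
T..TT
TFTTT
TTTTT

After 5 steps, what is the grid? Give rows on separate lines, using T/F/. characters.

Step 1: 5 trees catch fire, 2 burn out
  T.TF.
  .TT.F
  TTTTT
  T..TT
  F.FTT
  TFTTT
Step 2: 6 trees catch fire, 5 burn out
  T.F..
  .TT..
  TTTTF
  F..TT
  ...FT
  F.FTT
Step 3: 7 trees catch fire, 6 burn out
  T....
  .TF..
  FTTF.
  ...FF
  ....F
  ...FT
Step 4: 4 trees catch fire, 7 burn out
  T....
  .F...
  .FF..
  .....
  .....
  ....F
Step 5: 0 trees catch fire, 4 burn out
  T....
  .....
  .....
  .....
  .....
  .....

T....
.....
.....
.....
.....
.....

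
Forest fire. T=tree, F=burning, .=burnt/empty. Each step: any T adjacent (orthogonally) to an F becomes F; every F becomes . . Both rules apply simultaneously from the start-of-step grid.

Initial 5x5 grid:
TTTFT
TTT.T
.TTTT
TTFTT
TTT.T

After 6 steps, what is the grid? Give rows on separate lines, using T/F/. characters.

Step 1: 6 trees catch fire, 2 burn out
  TTF.F
  TTT.T
  .TFTT
  TF.FT
  TTF.T
Step 2: 8 trees catch fire, 6 burn out
  TF...
  TTF.F
  .F.FT
  F...F
  TF..T
Step 3: 5 trees catch fire, 8 burn out
  F....
  TF...
  ....F
  .....
  F...F
Step 4: 1 trees catch fire, 5 burn out
  .....
  F....
  .....
  .....
  .....
Step 5: 0 trees catch fire, 1 burn out
  .....
  .....
  .....
  .....
  .....
Step 6: 0 trees catch fire, 0 burn out
  .....
  .....
  .....
  .....
  .....

.....
.....
.....
.....
.....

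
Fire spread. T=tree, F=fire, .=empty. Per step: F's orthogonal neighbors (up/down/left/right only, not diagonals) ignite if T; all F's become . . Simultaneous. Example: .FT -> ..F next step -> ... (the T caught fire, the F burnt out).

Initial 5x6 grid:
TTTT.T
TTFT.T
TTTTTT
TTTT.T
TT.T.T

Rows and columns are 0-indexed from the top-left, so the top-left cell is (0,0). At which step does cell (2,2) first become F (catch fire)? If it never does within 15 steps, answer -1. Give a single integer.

Step 1: cell (2,2)='F' (+4 fires, +1 burnt)
  -> target ignites at step 1
Step 2: cell (2,2)='.' (+6 fires, +4 burnt)
Step 3: cell (2,2)='.' (+5 fires, +6 burnt)
Step 4: cell (2,2)='.' (+4 fires, +5 burnt)
Step 5: cell (2,2)='.' (+3 fires, +4 burnt)
Step 6: cell (2,2)='.' (+2 fires, +3 burnt)
Step 7: cell (2,2)='.' (+0 fires, +2 burnt)
  fire out at step 7

1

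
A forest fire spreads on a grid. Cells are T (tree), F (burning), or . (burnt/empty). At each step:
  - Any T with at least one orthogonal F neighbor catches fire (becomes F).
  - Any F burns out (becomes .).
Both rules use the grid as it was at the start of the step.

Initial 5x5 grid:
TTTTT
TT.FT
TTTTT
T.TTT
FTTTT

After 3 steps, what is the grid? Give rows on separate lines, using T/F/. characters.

Step 1: 5 trees catch fire, 2 burn out
  TTTFT
  TT..F
  TTTFT
  F.TTT
  .FTTT
Step 2: 7 trees catch fire, 5 burn out
  TTF.F
  TT...
  FTF.F
  ..TFT
  ..FTT
Step 3: 6 trees catch fire, 7 burn out
  TF...
  FT...
  .F...
  ..F.F
  ...FT

TF...
FT...
.F...
..F.F
...FT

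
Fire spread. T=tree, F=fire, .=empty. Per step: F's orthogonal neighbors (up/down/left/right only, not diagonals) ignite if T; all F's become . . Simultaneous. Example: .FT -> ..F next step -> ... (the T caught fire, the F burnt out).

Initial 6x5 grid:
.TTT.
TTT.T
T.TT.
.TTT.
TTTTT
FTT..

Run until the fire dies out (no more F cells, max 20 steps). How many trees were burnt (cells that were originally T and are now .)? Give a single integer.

Step 1: +2 fires, +1 burnt (F count now 2)
Step 2: +2 fires, +2 burnt (F count now 2)
Step 3: +2 fires, +2 burnt (F count now 2)
Step 4: +2 fires, +2 burnt (F count now 2)
Step 5: +3 fires, +2 burnt (F count now 3)
Step 6: +2 fires, +3 burnt (F count now 2)
Step 7: +2 fires, +2 burnt (F count now 2)
Step 8: +3 fires, +2 burnt (F count now 3)
Step 9: +1 fires, +3 burnt (F count now 1)
Step 10: +0 fires, +1 burnt (F count now 0)
Fire out after step 10
Initially T: 20, now '.': 29
Total burnt (originally-T cells now '.'): 19

Answer: 19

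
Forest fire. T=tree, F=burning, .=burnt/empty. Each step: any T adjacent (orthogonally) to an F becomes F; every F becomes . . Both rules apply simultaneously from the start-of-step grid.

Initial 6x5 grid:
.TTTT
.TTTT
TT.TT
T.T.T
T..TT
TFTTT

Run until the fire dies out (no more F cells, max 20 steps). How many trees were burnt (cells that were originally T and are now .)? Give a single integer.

Answer: 21

Derivation:
Step 1: +2 fires, +1 burnt (F count now 2)
Step 2: +2 fires, +2 burnt (F count now 2)
Step 3: +3 fires, +2 burnt (F count now 3)
Step 4: +2 fires, +3 burnt (F count now 2)
Step 5: +2 fires, +2 burnt (F count now 2)
Step 6: +2 fires, +2 burnt (F count now 2)
Step 7: +4 fires, +2 burnt (F count now 4)
Step 8: +3 fires, +4 burnt (F count now 3)
Step 9: +1 fires, +3 burnt (F count now 1)
Step 10: +0 fires, +1 burnt (F count now 0)
Fire out after step 10
Initially T: 22, now '.': 29
Total burnt (originally-T cells now '.'): 21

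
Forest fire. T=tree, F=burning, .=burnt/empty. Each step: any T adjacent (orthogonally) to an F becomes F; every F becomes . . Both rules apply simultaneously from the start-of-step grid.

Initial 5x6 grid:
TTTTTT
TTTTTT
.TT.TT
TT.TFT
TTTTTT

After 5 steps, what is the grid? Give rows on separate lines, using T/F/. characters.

Step 1: 4 trees catch fire, 1 burn out
  TTTTTT
  TTTTTT
  .TT.FT
  TT.F.F
  TTTTFT
Step 2: 4 trees catch fire, 4 burn out
  TTTTTT
  TTTTFT
  .TT..F
  TT....
  TTTF.F
Step 3: 4 trees catch fire, 4 burn out
  TTTTFT
  TTTF.F
  .TT...
  TT....
  TTF...
Step 4: 4 trees catch fire, 4 burn out
  TTTF.F
  TTF...
  .TT...
  TT....
  TF....
Step 5: 5 trees catch fire, 4 burn out
  TTF...
  TF....
  .TF...
  TF....
  F.....

TTF...
TF....
.TF...
TF....
F.....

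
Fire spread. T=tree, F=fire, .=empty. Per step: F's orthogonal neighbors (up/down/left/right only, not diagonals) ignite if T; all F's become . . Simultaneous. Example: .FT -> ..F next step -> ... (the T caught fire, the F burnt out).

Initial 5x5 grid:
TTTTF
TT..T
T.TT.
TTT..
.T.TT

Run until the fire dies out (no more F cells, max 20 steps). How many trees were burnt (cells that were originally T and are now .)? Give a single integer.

Step 1: +2 fires, +1 burnt (F count now 2)
Step 2: +1 fires, +2 burnt (F count now 1)
Step 3: +1 fires, +1 burnt (F count now 1)
Step 4: +2 fires, +1 burnt (F count now 2)
Step 5: +1 fires, +2 burnt (F count now 1)
Step 6: +1 fires, +1 burnt (F count now 1)
Step 7: +1 fires, +1 burnt (F count now 1)
Step 8: +1 fires, +1 burnt (F count now 1)
Step 9: +2 fires, +1 burnt (F count now 2)
Step 10: +1 fires, +2 burnt (F count now 1)
Step 11: +1 fires, +1 burnt (F count now 1)
Step 12: +0 fires, +1 burnt (F count now 0)
Fire out after step 12
Initially T: 16, now '.': 23
Total burnt (originally-T cells now '.'): 14

Answer: 14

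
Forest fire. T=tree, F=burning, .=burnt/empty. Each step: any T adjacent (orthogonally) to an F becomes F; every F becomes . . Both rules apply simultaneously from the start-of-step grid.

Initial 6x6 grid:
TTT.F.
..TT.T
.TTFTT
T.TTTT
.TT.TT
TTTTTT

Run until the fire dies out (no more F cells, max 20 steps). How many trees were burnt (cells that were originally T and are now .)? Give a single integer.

Step 1: +4 fires, +2 burnt (F count now 4)
Step 2: +5 fires, +4 burnt (F count now 5)
Step 3: +5 fires, +5 burnt (F count now 5)
Step 4: +5 fires, +5 burnt (F count now 5)
Step 5: +4 fires, +5 burnt (F count now 4)
Step 6: +1 fires, +4 burnt (F count now 1)
Step 7: +0 fires, +1 burnt (F count now 0)
Fire out after step 7
Initially T: 25, now '.': 35
Total burnt (originally-T cells now '.'): 24

Answer: 24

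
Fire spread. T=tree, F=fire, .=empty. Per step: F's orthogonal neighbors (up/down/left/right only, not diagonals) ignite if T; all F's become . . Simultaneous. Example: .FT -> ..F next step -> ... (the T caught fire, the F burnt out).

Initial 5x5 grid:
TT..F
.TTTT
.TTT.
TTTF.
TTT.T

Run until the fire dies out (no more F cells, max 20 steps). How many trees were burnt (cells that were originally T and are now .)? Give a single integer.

Answer: 15

Derivation:
Step 1: +3 fires, +2 burnt (F count now 3)
Step 2: +4 fires, +3 burnt (F count now 4)
Step 3: +4 fires, +4 burnt (F count now 4)
Step 4: +2 fires, +4 burnt (F count now 2)
Step 5: +1 fires, +2 burnt (F count now 1)
Step 6: +1 fires, +1 burnt (F count now 1)
Step 7: +0 fires, +1 burnt (F count now 0)
Fire out after step 7
Initially T: 16, now '.': 24
Total burnt (originally-T cells now '.'): 15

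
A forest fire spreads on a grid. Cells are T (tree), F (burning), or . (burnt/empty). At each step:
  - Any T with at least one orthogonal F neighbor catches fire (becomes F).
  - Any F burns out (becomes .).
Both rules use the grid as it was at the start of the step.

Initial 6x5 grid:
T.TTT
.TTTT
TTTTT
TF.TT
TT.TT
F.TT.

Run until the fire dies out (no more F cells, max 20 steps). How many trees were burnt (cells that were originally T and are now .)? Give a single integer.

Step 1: +4 fires, +2 burnt (F count now 4)
Step 2: +3 fires, +4 burnt (F count now 3)
Step 3: +2 fires, +3 burnt (F count now 2)
Step 4: +4 fires, +2 burnt (F count now 4)
Step 5: +4 fires, +4 burnt (F count now 4)
Step 6: +3 fires, +4 burnt (F count now 3)
Step 7: +1 fires, +3 burnt (F count now 1)
Step 8: +0 fires, +1 burnt (F count now 0)
Fire out after step 8
Initially T: 22, now '.': 29
Total burnt (originally-T cells now '.'): 21

Answer: 21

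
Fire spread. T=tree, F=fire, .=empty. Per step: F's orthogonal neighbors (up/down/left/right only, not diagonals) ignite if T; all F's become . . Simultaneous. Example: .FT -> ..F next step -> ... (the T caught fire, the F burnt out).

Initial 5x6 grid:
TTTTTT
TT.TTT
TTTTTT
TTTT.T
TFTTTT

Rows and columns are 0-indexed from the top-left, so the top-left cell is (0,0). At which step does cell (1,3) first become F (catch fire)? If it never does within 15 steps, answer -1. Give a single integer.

Step 1: cell (1,3)='T' (+3 fires, +1 burnt)
Step 2: cell (1,3)='T' (+4 fires, +3 burnt)
Step 3: cell (1,3)='T' (+5 fires, +4 burnt)
Step 4: cell (1,3)='T' (+4 fires, +5 burnt)
Step 5: cell (1,3)='F' (+5 fires, +4 burnt)
  -> target ignites at step 5
Step 6: cell (1,3)='.' (+3 fires, +5 burnt)
Step 7: cell (1,3)='.' (+2 fires, +3 burnt)
Step 8: cell (1,3)='.' (+1 fires, +2 burnt)
Step 9: cell (1,3)='.' (+0 fires, +1 burnt)
  fire out at step 9

5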